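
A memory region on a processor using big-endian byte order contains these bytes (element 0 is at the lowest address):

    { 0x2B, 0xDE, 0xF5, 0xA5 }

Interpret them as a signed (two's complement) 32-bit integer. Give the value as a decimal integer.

Big-endian stores the most-significant byte at the lowest address.
The bytes are already most-significant first: 0x2BDEF5A5.
0x2BDEF5A5 = 736032165.

736032165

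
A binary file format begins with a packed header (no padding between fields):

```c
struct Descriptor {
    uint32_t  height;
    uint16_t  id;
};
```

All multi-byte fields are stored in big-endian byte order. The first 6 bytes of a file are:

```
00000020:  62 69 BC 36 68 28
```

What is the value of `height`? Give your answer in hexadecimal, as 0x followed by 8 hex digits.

`height` is the first field, at byte offset 0, occupying 4 bytes.
Bytes at offsets 0..3: 62 69 BC 36.
Big-endian stores the most-significant byte at the lowest address.
The bytes are already most-significant first: 0x6269BC36.

0x6269BC36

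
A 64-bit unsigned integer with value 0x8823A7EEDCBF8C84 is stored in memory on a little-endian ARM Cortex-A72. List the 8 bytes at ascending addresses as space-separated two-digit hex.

Split into bytes (most-significant first): 88 23 A7 EE DC BF 8C 84.
Little-endian: lowest address holds the least-significant byte.
So at ascending addresses the bytes are 84 8C BF DC EE A7 23 88.

84 8C BF DC EE A7 23 88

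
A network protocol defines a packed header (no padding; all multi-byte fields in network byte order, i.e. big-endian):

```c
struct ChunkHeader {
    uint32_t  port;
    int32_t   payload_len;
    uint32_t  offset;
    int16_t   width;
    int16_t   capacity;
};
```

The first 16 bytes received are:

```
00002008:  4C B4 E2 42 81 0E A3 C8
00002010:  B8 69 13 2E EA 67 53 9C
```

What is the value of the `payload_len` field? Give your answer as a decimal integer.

`payload_len` follows `port` (4 bytes), so it starts at byte offset 4 and occupies 4 bytes.
Bytes at offsets 4..7: 81 0E A3 C8.
Big-endian stores the most-significant byte at the lowest address.
The bytes are already most-significant first: 0x810EA3C8.
Top bit is set, so as a signed 32-bit value this is 0x810EA3C8 − 2^32 = -2129747000.

-2129747000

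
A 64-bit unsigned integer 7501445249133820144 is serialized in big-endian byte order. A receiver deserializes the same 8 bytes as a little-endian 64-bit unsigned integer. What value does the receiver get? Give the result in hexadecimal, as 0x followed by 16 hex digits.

0xF0B8A9B0B57C1A68

7501445249133820144 in 64-bit hexadecimal is 0x681A7CB5B0A9B8F0.
Stored big-endian, the bytes at ascending addresses are 68 1A 7C B5 B0 A9 B8 F0.
Read back as little-endian, the first byte is least significant, giving 0xF0B8A9B0B57C1A68.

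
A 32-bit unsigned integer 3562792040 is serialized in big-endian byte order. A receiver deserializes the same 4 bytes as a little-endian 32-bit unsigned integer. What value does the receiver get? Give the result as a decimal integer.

1759796180

3562792040 in 32-bit hexadecimal is 0xD45BE468.
Stored big-endian, the bytes at ascending addresses are D4 5B E4 68.
Read back as little-endian, the first byte is least significant, giving 0x68E45BD4.
0x68E45BD4 = 1759796180.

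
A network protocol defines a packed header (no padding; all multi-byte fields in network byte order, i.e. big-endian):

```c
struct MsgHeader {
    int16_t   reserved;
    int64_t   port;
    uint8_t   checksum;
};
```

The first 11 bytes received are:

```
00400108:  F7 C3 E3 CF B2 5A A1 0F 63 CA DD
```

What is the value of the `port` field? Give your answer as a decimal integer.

`port` follows `reserved` (2 bytes), so it starts at byte offset 2 and occupies 8 bytes.
Bytes at offsets 2..9: E3 CF B2 5A A1 0F 63 CA.
Big-endian stores the most-significant byte at the lowest address.
The bytes are already most-significant first: 0xE3CFB25AA10F63CA.
Top bit is set, so as a signed 64-bit value this is 0xE3CFB25AA10F63CA − 2^64 = -2031208804601863222.

-2031208804601863222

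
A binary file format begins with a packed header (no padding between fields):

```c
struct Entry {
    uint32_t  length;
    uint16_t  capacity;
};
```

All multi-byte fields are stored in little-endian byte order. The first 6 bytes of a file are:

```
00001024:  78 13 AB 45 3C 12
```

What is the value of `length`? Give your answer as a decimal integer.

`length` is the first field, at byte offset 0, occupying 4 bytes.
Bytes at offsets 0..3: 78 13 AB 45.
Little-endian stores the least-significant byte at the lowest address.
Reassemble most-significant byte first: 45 AB 13 78 → 0x45AB1378.
0x45AB1378 = 1168839544.

1168839544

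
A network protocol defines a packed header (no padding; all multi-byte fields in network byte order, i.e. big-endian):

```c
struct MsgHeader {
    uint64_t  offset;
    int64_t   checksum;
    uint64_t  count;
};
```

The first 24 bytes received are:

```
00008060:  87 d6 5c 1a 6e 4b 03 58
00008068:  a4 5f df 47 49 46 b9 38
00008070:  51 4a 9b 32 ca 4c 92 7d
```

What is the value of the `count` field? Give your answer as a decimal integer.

`count` follows `offset` (8 B), `checksum` (8 B), so it starts at offset 8 + 8 = 16 and occupies 8 bytes.
Bytes at offsets 16..23: 51 4A 9B 32 CA 4C 92 7D.
Big-endian stores the most-significant byte at the lowest address.
The bytes are already most-significant first: 0x514A9B32CA4C927D.
0x514A9B32CA4C927D = 5857664907793437309.

5857664907793437309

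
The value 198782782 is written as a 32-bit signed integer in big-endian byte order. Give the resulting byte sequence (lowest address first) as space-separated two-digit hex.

0B D9 2F 3E

198782782 in hexadecimal, padded to 32 bits, is 0x0BD92F3E.
Split into bytes (most-significant first): 0B D9 2F 3E.
Big-endian: lowest address holds the most-significant byte.
So the memory order matches the most-significant-first order: 0B D9 2F 3E.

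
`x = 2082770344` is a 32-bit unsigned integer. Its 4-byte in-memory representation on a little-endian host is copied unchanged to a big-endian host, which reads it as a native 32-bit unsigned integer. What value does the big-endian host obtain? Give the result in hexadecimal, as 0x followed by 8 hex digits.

0xA88D247C

2082770344 in 32-bit hexadecimal is 0x7C248DA8.
Stored little-endian, the bytes at ascending addresses are A8 8D 24 7C.
Read back as big-endian, the last byte is least significant, giving 0xA88D247C.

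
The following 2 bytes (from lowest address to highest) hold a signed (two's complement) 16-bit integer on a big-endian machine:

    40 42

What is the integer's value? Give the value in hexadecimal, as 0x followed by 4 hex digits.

Big-endian stores the most-significant byte at the lowest address.
The bytes are already most-significant first: 0x4042.

0x4042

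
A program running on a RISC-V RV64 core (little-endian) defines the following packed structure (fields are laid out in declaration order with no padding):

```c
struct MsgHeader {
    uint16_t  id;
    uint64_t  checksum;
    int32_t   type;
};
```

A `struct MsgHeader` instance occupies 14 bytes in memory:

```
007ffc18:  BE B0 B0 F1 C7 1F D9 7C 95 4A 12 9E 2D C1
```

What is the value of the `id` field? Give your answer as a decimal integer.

45246

`id` is the first field, at byte offset 0, occupying 2 bytes.
Bytes at offsets 0..1: BE B0.
Little-endian stores the least-significant byte at the lowest address.
Reassemble most-significant byte first: B0 BE → 0xB0BE.
0xB0BE = 45246.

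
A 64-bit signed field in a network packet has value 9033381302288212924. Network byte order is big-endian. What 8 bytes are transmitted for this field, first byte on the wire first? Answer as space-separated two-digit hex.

7D 5D 04 6E FB 8B 63 BC

9033381302288212924 in hexadecimal, padded to 64 bits, is 0x7D5D046EFB8B63BC.
Split into bytes (most-significant first): 7D 5D 04 6E FB 8B 63 BC.
Big-endian: lowest address holds the most-significant byte.
So the memory order matches the most-significant-first order: 7D 5D 04 6E FB 8B 63 BC.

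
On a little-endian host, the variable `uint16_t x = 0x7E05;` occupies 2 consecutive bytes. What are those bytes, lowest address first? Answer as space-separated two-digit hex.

05 7E

Split into bytes (most-significant first): 7E 05.
Little-endian stores the least-significant byte at the lowest address.
So at ascending addresses the bytes are 05 7E.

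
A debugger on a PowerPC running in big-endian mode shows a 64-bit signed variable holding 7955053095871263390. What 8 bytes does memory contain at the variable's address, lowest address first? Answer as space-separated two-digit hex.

7955053095871263390 in hexadecimal, padded to 64 bits, is 0x6E6606A49CC7329E.
Split into bytes (most-significant first): 6E 66 06 A4 9C C7 32 9E.
Big-endian: lowest address holds the most-significant byte.
So the memory order matches the most-significant-first order: 6E 66 06 A4 9C C7 32 9E.

6E 66 06 A4 9C C7 32 9E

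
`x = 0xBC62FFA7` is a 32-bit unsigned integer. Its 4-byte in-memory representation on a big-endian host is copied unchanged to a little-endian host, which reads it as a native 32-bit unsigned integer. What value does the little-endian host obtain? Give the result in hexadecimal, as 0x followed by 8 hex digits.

0xA7FF62BC

Stored big-endian, the bytes at ascending addresses are BC 62 FF A7.
Read back as little-endian, the first byte is least significant, giving 0xA7FF62BC.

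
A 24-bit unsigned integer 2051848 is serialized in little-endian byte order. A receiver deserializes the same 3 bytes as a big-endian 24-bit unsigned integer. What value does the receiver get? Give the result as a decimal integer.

2051848 in 24-bit hexadecimal is 0x1F4F08.
Stored little-endian, the bytes at ascending addresses are 08 4F 1F.
Read back as big-endian, the last byte is least significant, giving 0x084F1F.
0x084F1F = 544543.

544543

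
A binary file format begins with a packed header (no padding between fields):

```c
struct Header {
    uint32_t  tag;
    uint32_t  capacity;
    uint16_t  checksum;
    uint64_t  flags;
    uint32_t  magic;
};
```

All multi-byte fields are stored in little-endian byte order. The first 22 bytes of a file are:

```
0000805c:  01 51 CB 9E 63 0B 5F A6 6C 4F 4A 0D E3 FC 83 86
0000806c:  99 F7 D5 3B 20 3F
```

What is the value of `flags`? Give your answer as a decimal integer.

17841439300246506826

`flags` follows `tag` (4 B), `capacity` (4 B), `checksum` (2 B), so it starts at offset 4 + 4 + 2 = 10 and occupies 8 bytes.
Bytes at offsets 10..17: 4A 0D E3 FC 83 86 99 F7.
In little-endian order the low byte comes first in memory.
Reassemble most-significant byte first: F7 99 86 83 FC E3 0D 4A → 0xF7998683FCE30D4A.
0xF7998683FCE30D4A = 17841439300246506826.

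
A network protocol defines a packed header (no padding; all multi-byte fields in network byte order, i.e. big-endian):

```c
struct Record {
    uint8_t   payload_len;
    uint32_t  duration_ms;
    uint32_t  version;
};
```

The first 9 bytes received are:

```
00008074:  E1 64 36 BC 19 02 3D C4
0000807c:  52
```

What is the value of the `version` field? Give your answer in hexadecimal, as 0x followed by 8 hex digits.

`version` follows `payload_len` (1 B), `duration_ms` (4 B), so it starts at offset 1 + 4 = 5 and occupies 4 bytes.
Bytes at offsets 5..8: 02 3D C4 52.
Big-endian: lowest address holds the most-significant byte.
The bytes are already most-significant first: 0x023DC452.

0x023DC452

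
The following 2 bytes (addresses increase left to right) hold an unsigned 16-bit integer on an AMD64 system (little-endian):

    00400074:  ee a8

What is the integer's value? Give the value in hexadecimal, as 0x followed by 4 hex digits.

0xA8EE

Little-endian stores the least-significant byte at the lowest address.
Reassemble most-significant byte first: A8 EE → 0xA8EE.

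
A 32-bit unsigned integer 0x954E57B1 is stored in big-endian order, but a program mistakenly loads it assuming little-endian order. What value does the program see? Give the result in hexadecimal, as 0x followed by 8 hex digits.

Stored big-endian, the bytes at ascending addresses are 95 4E 57 B1.
Read back as little-endian, the first byte is least significant, giving 0xB1574E95.

0xB1574E95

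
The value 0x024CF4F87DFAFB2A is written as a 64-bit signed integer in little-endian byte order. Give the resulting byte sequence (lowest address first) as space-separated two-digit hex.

2A FB FA 7D F8 F4 4C 02

Split into bytes (most-significant first): 02 4C F4 F8 7D FA FB 2A.
In little-endian order the low byte comes first in memory.
So at ascending addresses the bytes are 2A FB FA 7D F8 F4 4C 02.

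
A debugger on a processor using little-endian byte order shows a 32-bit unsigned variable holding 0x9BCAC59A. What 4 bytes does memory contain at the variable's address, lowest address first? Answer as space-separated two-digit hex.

9A C5 CA 9B

Split into bytes (most-significant first): 9B CA C5 9A.
Little-endian: lowest address holds the least-significant byte.
So at ascending addresses the bytes are 9A C5 CA 9B.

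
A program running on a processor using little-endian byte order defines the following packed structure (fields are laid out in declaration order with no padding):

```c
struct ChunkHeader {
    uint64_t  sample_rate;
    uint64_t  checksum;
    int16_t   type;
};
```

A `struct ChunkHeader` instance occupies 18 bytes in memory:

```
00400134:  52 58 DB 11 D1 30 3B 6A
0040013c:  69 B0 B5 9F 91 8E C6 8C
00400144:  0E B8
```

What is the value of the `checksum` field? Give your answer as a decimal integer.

`checksum` follows `sample_rate` (8 bytes), so it starts at byte offset 8 and occupies 8 bytes.
Bytes at offsets 8..15: 69 B0 B5 9F 91 8E C6 8C.
Little-endian stores the least-significant byte at the lowest address.
Reassemble most-significant byte first: 8C C6 8E 91 9F B5 B0 69 → 0x8CC68E919FB5B069.
0x8CC68E919FB5B069 = 10143951966799507561.

10143951966799507561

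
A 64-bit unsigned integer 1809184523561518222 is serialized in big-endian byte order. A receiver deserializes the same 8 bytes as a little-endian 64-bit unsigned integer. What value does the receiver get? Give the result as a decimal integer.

1809184523561518222 in 64-bit hexadecimal is 0x191B83BD1C04C48E.
Stored big-endian, the bytes at ascending addresses are 19 1B 83 BD 1C 04 C4 8E.
Read back as little-endian, the first byte is least significant, giving 0x8EC4041CBD831B19.
0x8EC4041CBD831B19 = 10287351970306136857.

10287351970306136857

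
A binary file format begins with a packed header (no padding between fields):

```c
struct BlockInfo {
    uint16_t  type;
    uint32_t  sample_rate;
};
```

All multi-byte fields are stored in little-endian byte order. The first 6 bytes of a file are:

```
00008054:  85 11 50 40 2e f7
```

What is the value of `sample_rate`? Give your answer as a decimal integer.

`sample_rate` follows `type` (2 bytes), so it starts at byte offset 2 and occupies 4 bytes.
Bytes at offsets 2..5: 50 40 2E F7.
Little-endian stores the least-significant byte at the lowest address.
Reassemble most-significant byte first: F7 2E 40 50 → 0xF72E4050.
0xF72E4050 = 4147003472.

4147003472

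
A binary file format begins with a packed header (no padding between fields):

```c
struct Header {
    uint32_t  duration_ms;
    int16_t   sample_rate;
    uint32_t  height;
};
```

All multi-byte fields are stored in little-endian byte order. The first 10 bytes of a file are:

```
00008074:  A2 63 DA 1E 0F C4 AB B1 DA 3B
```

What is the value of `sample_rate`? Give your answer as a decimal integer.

`sample_rate` follows `duration_ms` (4 bytes), so it starts at byte offset 4 and occupies 2 bytes.
Bytes at offsets 4..5: 0F C4.
Little-endian stores the least-significant byte at the lowest address.
Reassemble most-significant byte first: C4 0F → 0xC40F.
Top bit is set, so as a signed 16-bit value this is 0xC40F − 2^16 = -15345.

-15345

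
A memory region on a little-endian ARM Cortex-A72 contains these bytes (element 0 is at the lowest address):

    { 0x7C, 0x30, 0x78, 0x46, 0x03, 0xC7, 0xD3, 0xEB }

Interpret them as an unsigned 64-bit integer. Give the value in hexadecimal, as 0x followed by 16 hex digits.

In little-endian order the low byte comes first in memory.
Reassemble most-significant byte first: EB D3 C7 03 46 78 30 7C → 0xEBD3C7034678307C.

0xEBD3C7034678307C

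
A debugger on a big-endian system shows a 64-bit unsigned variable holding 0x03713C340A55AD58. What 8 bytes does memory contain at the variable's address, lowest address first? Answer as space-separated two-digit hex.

03 71 3C 34 0A 55 AD 58

Split into bytes (most-significant first): 03 71 3C 34 0A 55 AD 58.
Big-endian: lowest address holds the most-significant byte.
So the memory order matches the most-significant-first order: 03 71 3C 34 0A 55 AD 58.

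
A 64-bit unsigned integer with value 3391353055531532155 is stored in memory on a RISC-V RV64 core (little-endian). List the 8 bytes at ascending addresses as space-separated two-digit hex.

7B 7F E4 C6 A2 81 10 2F

3391353055531532155 in hexadecimal, padded to 64 bits, is 0x2F1081A2C6E47F7B.
Split into bytes (most-significant first): 2F 10 81 A2 C6 E4 7F 7B.
Little-endian: lowest address holds the least-significant byte.
So at ascending addresses the bytes are 7B 7F E4 C6 A2 81 10 2F.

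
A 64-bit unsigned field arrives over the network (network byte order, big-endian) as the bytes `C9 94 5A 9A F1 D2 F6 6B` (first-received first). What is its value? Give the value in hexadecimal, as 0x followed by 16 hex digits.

Big-endian: lowest address holds the most-significant byte.
The bytes are already most-significant first: 0xC9945A9AF1D2F66B.

0xC9945A9AF1D2F66B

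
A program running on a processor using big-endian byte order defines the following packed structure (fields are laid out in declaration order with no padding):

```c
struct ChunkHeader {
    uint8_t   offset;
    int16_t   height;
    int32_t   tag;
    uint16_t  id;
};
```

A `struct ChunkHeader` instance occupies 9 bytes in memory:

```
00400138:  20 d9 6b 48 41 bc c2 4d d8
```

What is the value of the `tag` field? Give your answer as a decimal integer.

1212267714

`tag` follows `offset` (1 B), `height` (2 B), so it starts at offset 1 + 2 = 3 and occupies 4 bytes.
Bytes at offsets 3..6: 48 41 BC C2.
Big-endian: lowest address holds the most-significant byte.
The bytes are already most-significant first: 0x4841BCC2.
0x4841BCC2 = 1212267714.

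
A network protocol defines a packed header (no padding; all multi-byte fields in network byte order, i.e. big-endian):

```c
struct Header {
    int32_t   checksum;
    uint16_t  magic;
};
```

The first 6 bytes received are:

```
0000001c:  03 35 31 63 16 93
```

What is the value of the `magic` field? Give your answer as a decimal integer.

`magic` follows `checksum` (4 bytes), so it starts at byte offset 4 and occupies 2 bytes.
Bytes at offsets 4..5: 16 93.
Big-endian: lowest address holds the most-significant byte.
The bytes are already most-significant first: 0x1693.
0x1693 = 5779.

5779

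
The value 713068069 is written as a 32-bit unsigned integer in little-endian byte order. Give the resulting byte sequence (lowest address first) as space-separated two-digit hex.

25 8E 80 2A

713068069 in hexadecimal, padded to 32 bits, is 0x2A808E25.
Split into bytes (most-significant first): 2A 80 8E 25.
In little-endian order the low byte comes first in memory.
So at ascending addresses the bytes are 25 8E 80 2A.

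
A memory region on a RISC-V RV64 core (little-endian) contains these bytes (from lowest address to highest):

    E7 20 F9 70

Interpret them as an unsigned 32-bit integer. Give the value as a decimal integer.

1895375079

Little-endian: lowest address holds the least-significant byte.
Reassemble most-significant byte first: 70 F9 20 E7 → 0x70F920E7.
0x70F920E7 = 1895375079.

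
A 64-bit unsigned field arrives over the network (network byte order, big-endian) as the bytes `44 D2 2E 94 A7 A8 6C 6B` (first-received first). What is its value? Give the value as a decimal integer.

Big-endian: lowest address holds the most-significant byte.
The bytes are already most-significant first: 0x44D22E94A7A86C6B.
0x44D22E94A7A86C6B = 4959077355691207787.

4959077355691207787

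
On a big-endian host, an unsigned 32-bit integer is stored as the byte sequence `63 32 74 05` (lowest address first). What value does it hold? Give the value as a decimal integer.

1664250885

In big-endian order the high byte comes first in memory.
The bytes are already most-significant first: 0x63327405.
0x63327405 = 1664250885.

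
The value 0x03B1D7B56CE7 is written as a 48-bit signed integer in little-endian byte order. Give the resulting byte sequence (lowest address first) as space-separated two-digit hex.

E7 6C B5 D7 B1 03

Split into bytes (most-significant first): 03 B1 D7 B5 6C E7.
In little-endian order the low byte comes first in memory.
So at ascending addresses the bytes are E7 6C B5 D7 B1 03.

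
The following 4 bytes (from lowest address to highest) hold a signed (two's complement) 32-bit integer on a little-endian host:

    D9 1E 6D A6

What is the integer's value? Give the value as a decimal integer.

In little-endian order the low byte comes first in memory.
Reassemble most-significant byte first: A6 6D 1E D9 → 0xA66D1ED9.
Top bit is set, so as a signed 32-bit value this is 0xA66D1ED9 − 2^32 = -1502798119.

-1502798119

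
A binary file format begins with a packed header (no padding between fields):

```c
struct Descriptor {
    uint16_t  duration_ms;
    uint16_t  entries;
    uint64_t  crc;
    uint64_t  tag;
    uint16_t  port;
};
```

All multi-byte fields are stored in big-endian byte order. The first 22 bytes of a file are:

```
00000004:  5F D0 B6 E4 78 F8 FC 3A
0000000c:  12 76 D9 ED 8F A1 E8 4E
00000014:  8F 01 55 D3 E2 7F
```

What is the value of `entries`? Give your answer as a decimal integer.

`entries` follows `duration_ms` (2 bytes), so it starts at byte offset 2 and occupies 2 bytes.
Bytes at offsets 2..3: B6 E4.
Big-endian stores the most-significant byte at the lowest address.
The bytes are already most-significant first: 0xB6E4.
0xB6E4 = 46820.

46820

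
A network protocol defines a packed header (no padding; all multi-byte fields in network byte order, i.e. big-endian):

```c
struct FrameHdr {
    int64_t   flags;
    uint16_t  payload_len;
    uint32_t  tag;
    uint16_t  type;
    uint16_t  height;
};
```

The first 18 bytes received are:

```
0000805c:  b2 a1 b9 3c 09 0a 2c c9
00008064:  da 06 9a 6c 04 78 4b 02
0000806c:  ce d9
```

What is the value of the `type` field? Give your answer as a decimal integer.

`type` follows `flags` (8 B), `payload_len` (2 B), `tag` (4 B), so it starts at offset 8 + 2 + 4 = 14 and occupies 2 bytes.
Bytes at offsets 14..15: 4B 02.
Big-endian: lowest address holds the most-significant byte.
The bytes are already most-significant first: 0x4B02.
0x4B02 = 19202.

19202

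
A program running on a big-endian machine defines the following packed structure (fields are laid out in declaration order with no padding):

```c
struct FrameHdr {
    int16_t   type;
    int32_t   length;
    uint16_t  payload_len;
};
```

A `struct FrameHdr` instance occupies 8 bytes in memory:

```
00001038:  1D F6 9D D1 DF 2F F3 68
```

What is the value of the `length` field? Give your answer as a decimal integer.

-1647190225

`length` follows `type` (2 bytes), so it starts at byte offset 2 and occupies 4 bytes.
Bytes at offsets 2..5: 9D D1 DF 2F.
In big-endian order the high byte comes first in memory.
The bytes are already most-significant first: 0x9DD1DF2F.
Top bit is set, so as a signed 32-bit value this is 0x9DD1DF2F − 2^32 = -1647190225.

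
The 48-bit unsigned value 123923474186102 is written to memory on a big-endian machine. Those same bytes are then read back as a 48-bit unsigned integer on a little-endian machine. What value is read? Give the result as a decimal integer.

123923474186102 in 48-bit hexadecimal is 0x70B52EA87F76.
Stored big-endian, the bytes at ascending addresses are 70 B5 2E A8 7F 76.
Read back as little-endian, the first byte is least significant, giving 0x767FA82EB570.
0x767FA82EB570 = 130290654557552.

130290654557552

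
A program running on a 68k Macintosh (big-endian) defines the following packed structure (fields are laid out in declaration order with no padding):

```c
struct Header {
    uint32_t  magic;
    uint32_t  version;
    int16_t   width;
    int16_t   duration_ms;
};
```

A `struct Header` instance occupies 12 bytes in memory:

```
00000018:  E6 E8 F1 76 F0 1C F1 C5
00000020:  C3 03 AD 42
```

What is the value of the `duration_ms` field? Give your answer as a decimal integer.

`duration_ms` follows `magic` (4 B), `version` (4 B), `width` (2 B), so it starts at offset 4 + 4 + 2 = 10 and occupies 2 bytes.
Bytes at offsets 10..11: AD 42.
Big-endian: lowest address holds the most-significant byte.
The bytes are already most-significant first: 0xAD42.
Top bit is set, so as a signed 16-bit value this is 0xAD42 − 2^16 = -21182.

-21182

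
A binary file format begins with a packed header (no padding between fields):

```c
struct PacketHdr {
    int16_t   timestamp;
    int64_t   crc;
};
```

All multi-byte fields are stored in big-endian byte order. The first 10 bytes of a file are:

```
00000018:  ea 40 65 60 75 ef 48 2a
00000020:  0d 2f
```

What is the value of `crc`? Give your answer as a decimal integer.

`crc` follows `timestamp` (2 bytes), so it starts at byte offset 2 and occupies 8 bytes.
Bytes at offsets 2..9: 65 60 75 EF 48 2A 0D 2F.
In big-endian order the high byte comes first in memory.
The bytes are already most-significant first: 0x656075EF482A0D2F.
0x656075EF482A0D2F = 7304968266163293487.

7304968266163293487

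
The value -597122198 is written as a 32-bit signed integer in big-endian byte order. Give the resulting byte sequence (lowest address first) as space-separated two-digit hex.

Two's complement of -597122198 in 32 bits: 597122198 = 0x23975C96; invert → 0xDC68A369; add 1 → 0xDC68A36A.
Split into bytes (most-significant first): DC 68 A3 6A.
Big-endian: lowest address holds the most-significant byte.
So the memory order matches the most-significant-first order: DC 68 A3 6A.

DC 68 A3 6A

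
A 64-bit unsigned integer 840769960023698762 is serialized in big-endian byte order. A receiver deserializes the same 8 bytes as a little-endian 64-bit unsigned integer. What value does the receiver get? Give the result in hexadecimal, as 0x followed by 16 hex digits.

840769960023698762 in 64-bit hexadecimal is 0x0BAB03D2F5082D4A.
Stored big-endian, the bytes at ascending addresses are 0B AB 03 D2 F5 08 2D 4A.
Read back as little-endian, the first byte is least significant, giving 0x4A2D08F5D203AB0B.

0x4A2D08F5D203AB0B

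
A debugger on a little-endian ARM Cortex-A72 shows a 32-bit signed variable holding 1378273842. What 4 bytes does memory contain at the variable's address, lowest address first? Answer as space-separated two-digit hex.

32 CA 26 52

1378273842 in hexadecimal, padded to 32 bits, is 0x5226CA32.
Split into bytes (most-significant first): 52 26 CA 32.
Little-endian: lowest address holds the least-significant byte.
So at ascending addresses the bytes are 32 CA 26 52.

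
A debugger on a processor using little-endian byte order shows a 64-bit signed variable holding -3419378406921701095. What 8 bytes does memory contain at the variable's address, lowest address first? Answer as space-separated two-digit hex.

Two's complement of -3419378406921701095 in 64 bits: 3419378406921701095 = 0x2F74128B613586E7; invert → 0xD08BED749ECA7918; add 1 → 0xD08BED749ECA7919.
Split into bytes (most-significant first): D0 8B ED 74 9E CA 79 19.
In little-endian order the low byte comes first in memory.
So at ascending addresses the bytes are 19 79 CA 9E 74 ED 8B D0.

19 79 CA 9E 74 ED 8B D0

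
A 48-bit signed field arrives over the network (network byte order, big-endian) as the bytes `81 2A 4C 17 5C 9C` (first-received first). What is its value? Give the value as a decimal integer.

-139456311501668

Big-endian: lowest address holds the most-significant byte.
The bytes are already most-significant first: 0x812A4C175C9C.
Top bit is set, so as a signed 48-bit value this is 0x812A4C175C9C − 2^48 = -139456311501668.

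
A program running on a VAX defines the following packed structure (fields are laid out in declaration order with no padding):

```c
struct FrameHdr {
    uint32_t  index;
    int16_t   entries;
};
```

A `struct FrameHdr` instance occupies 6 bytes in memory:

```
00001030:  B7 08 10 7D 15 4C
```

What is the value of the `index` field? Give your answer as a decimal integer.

2098202807

`index` is the first field, at byte offset 0, occupying 4 bytes.
Bytes at offsets 0..3: B7 08 10 7D.
In little-endian order the low byte comes first in memory.
Reassemble most-significant byte first: 7D 10 08 B7 → 0x7D1008B7.
0x7D1008B7 = 2098202807.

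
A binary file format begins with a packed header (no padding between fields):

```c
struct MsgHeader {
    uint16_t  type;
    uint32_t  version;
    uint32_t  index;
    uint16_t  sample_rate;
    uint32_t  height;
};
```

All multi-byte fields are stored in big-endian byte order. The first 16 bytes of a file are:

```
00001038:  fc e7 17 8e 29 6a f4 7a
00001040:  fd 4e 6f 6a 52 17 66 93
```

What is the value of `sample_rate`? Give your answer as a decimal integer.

`sample_rate` follows `type` (2 B), `version` (4 B), `index` (4 B), so it starts at offset 2 + 4 + 4 = 10 and occupies 2 bytes.
Bytes at offsets 10..11: 6F 6A.
Big-endian: lowest address holds the most-significant byte.
The bytes are already most-significant first: 0x6F6A.
0x6F6A = 28522.

28522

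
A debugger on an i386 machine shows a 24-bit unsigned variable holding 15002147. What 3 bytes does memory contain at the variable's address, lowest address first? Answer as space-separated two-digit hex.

23 EA E4

15002147 in hexadecimal, padded to 24 bits, is 0xE4EA23.
Split into bytes (most-significant first): E4 EA 23.
Little-endian: lowest address holds the least-significant byte.
So at ascending addresses the bytes are 23 EA E4.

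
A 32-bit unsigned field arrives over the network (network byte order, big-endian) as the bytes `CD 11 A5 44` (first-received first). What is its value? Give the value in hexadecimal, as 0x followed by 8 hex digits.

In big-endian order the high byte comes first in memory.
The bytes are already most-significant first: 0xCD11A544.

0xCD11A544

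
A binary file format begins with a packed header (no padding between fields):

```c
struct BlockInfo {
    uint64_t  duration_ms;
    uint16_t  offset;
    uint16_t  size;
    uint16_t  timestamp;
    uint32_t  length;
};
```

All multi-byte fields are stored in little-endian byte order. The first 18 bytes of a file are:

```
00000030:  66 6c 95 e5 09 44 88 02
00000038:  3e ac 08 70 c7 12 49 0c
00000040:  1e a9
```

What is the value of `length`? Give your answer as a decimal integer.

`length` follows `duration_ms` (8 B), `offset` (2 B), `size` (2 B), `timestamp` (2 B), so it starts at offset 8 + 2 + 2 + 2 = 14 and occupies 4 bytes.
Bytes at offsets 14..17: 49 0C 1E A9.
Little-endian stores the least-significant byte at the lowest address.
Reassemble most-significant byte first: A9 1E 0C 49 → 0xA91E0C49.
0xA91E0C49 = 2837318729.

2837318729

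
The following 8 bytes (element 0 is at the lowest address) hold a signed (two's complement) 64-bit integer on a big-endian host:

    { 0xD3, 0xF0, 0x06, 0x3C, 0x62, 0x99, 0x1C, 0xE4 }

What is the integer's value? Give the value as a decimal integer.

-3175030880874193692

In big-endian order the high byte comes first in memory.
The bytes are already most-significant first: 0xD3F0063C62991CE4.
Top bit is set, so as a signed 64-bit value this is 0xD3F0063C62991CE4 − 2^64 = -3175030880874193692.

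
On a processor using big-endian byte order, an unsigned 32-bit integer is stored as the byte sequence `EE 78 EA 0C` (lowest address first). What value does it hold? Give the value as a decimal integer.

4000901644

Big-endian stores the most-significant byte at the lowest address.
The bytes are already most-significant first: 0xEE78EA0C.
0xEE78EA0C = 4000901644.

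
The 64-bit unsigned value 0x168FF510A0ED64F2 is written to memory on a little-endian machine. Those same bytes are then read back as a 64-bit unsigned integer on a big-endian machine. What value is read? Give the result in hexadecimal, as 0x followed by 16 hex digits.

0xF264EDA010F58F16

Stored little-endian, the bytes at ascending addresses are F2 64 ED A0 10 F5 8F 16.
Read back as big-endian, the last byte is least significant, giving 0xF264EDA010F58F16.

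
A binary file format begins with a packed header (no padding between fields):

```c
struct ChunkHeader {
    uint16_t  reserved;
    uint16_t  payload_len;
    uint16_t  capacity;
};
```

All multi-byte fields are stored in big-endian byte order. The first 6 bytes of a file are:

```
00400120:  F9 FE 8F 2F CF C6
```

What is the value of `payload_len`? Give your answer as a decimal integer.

`payload_len` follows `reserved` (2 bytes), so it starts at byte offset 2 and occupies 2 bytes.
Bytes at offsets 2..3: 8F 2F.
In big-endian order the high byte comes first in memory.
The bytes are already most-significant first: 0x8F2F.
0x8F2F = 36655.

36655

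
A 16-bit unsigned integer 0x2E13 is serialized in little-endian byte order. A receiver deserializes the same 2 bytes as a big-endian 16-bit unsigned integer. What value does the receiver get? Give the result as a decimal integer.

Stored little-endian, the bytes at ascending addresses are 13 2E.
Read back as big-endian, the last byte is least significant, giving 0x132E.
0x132E = 4910.

4910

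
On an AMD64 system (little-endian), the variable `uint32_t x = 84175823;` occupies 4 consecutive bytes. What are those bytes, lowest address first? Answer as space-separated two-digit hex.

84175823 in hexadecimal, padded to 32 bits, is 0x05046BCF.
Split into bytes (most-significant first): 05 04 6B CF.
Little-endian: lowest address holds the least-significant byte.
So at ascending addresses the bytes are CF 6B 04 05.

CF 6B 04 05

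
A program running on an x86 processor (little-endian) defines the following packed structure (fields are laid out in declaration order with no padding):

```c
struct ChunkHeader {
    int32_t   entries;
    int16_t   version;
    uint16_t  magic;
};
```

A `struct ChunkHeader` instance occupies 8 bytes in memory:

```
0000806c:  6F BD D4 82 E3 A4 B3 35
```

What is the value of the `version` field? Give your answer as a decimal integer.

-23325

`version` follows `entries` (4 bytes), so it starts at byte offset 4 and occupies 2 bytes.
Bytes at offsets 4..5: E3 A4.
Little-endian: lowest address holds the least-significant byte.
Reassemble most-significant byte first: A4 E3 → 0xA4E3.
Top bit is set, so as a signed 16-bit value this is 0xA4E3 − 2^16 = -23325.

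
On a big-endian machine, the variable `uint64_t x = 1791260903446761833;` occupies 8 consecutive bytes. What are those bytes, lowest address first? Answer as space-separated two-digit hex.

18 DB D6 4D 19 FD 51 69

1791260903446761833 in hexadecimal, padded to 64 bits, is 0x18DBD64D19FD5169.
Split into bytes (most-significant first): 18 DB D6 4D 19 FD 51 69.
In big-endian order the high byte comes first in memory.
So the memory order matches the most-significant-first order: 18 DB D6 4D 19 FD 51 69.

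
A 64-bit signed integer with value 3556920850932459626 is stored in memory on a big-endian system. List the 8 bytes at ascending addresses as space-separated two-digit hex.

31 5C B8 AB 26 02 68 6A

3556920850932459626 in hexadecimal, padded to 64 bits, is 0x315CB8AB2602686A.
Split into bytes (most-significant first): 31 5C B8 AB 26 02 68 6A.
Big-endian stores the most-significant byte at the lowest address.
So the memory order matches the most-significant-first order: 31 5C B8 AB 26 02 68 6A.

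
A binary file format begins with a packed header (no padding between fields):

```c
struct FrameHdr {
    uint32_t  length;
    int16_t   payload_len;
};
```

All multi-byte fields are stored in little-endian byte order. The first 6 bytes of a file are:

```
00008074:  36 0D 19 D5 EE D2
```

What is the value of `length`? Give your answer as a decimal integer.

3575188790

`length` is the first field, at byte offset 0, occupying 4 bytes.
Bytes at offsets 0..3: 36 0D 19 D5.
In little-endian order the low byte comes first in memory.
Reassemble most-significant byte first: D5 19 0D 36 → 0xD5190D36.
0xD5190D36 = 3575188790.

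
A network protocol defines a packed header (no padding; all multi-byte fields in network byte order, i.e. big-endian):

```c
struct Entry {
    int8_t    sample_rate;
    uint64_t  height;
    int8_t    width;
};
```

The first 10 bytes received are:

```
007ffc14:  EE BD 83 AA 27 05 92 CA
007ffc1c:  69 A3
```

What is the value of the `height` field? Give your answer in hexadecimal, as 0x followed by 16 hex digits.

`height` follows `sample_rate` (1 byte), so it starts at byte offset 1 and occupies 8 bytes.
Bytes at offsets 1..8: BD 83 AA 27 05 92 CA 69.
Big-endian stores the most-significant byte at the lowest address.
The bytes are already most-significant first: 0xBD83AA270592CA69.

0xBD83AA270592CA69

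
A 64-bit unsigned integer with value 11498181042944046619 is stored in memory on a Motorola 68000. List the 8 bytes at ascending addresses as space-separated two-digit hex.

11498181042944046619 in hexadecimal, padded to 64 bits, is 0x9F91BEBD13CF761B.
Split into bytes (most-significant first): 9F 91 BE BD 13 CF 76 1B.
Big-endian: lowest address holds the most-significant byte.
So the memory order matches the most-significant-first order: 9F 91 BE BD 13 CF 76 1B.

9F 91 BE BD 13 CF 76 1B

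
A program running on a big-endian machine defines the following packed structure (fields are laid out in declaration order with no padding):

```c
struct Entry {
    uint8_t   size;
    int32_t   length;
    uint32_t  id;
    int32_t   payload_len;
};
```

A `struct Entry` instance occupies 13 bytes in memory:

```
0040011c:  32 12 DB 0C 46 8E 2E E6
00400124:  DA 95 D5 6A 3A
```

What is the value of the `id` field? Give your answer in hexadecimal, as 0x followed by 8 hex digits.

`id` follows `size` (1 B), `length` (4 B), so it starts at offset 1 + 4 = 5 and occupies 4 bytes.
Bytes at offsets 5..8: 8E 2E E6 DA.
Big-endian stores the most-significant byte at the lowest address.
The bytes are already most-significant first: 0x8E2EE6DA.

0x8E2EE6DA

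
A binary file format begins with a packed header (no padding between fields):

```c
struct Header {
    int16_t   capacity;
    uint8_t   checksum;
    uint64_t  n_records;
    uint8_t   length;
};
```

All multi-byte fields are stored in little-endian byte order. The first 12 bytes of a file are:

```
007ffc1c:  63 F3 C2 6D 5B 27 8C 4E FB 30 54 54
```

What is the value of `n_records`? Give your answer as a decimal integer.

6066625012845468525

`n_records` follows `capacity` (2 B), `checksum` (1 B), so it starts at offset 2 + 1 = 3 and occupies 8 bytes.
Bytes at offsets 3..10: 6D 5B 27 8C 4E FB 30 54.
Little-endian stores the least-significant byte at the lowest address.
Reassemble most-significant byte first: 54 30 FB 4E 8C 27 5B 6D → 0x5430FB4E8C275B6D.
0x5430FB4E8C275B6D = 6066625012845468525.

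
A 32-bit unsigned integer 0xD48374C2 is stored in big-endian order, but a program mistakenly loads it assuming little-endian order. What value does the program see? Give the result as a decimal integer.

3262415828

Stored big-endian, the bytes at ascending addresses are D4 83 74 C2.
Read back as little-endian, the first byte is least significant, giving 0xC27483D4.
0xC27483D4 = 3262415828.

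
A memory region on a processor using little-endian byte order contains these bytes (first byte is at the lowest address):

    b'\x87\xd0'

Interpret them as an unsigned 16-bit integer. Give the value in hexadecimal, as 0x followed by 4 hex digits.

Little-endian: lowest address holds the least-significant byte.
Reassemble most-significant byte first: D0 87 → 0xD087.

0xD087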